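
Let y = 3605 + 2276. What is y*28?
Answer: 164668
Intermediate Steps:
y = 5881
y*28 = 5881*28 = 164668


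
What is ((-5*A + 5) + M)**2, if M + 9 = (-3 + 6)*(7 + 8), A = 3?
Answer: 676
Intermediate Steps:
M = 36 (M = -9 + (-3 + 6)*(7 + 8) = -9 + 3*15 = -9 + 45 = 36)
((-5*A + 5) + M)**2 = ((-5*3 + 5) + 36)**2 = ((-15 + 5) + 36)**2 = (-10 + 36)**2 = 26**2 = 676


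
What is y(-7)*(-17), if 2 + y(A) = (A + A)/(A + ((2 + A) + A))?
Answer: 408/19 ≈ 21.474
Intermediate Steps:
y(A) = -2 + 2*A/(2 + 3*A) (y(A) = -2 + (A + A)/(A + ((2 + A) + A)) = -2 + (2*A)/(A + (2 + 2*A)) = -2 + (2*A)/(2 + 3*A) = -2 + 2*A/(2 + 3*A))
y(-7)*(-17) = (4*(-1 - 1*(-7))/(2 + 3*(-7)))*(-17) = (4*(-1 + 7)/(2 - 21))*(-17) = (4*6/(-19))*(-17) = (4*(-1/19)*6)*(-17) = -24/19*(-17) = 408/19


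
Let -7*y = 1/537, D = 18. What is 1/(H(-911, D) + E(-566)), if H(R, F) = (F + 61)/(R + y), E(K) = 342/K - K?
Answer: 969119350/547851931187 ≈ 0.0017689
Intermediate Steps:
y = -1/3759 (y = -⅐/537 = -⅐*1/537 = -1/3759 ≈ -0.00026603)
E(K) = -K + 342/K
H(R, F) = (61 + F)/(-1/3759 + R) (H(R, F) = (F + 61)/(R - 1/3759) = (61 + F)/(-1/3759 + R))
1/(H(-911, D) + E(-566)) = 1/(3759*(61 + 18)/(-1 + 3759*(-911)) + (-1*(-566) + 342/(-566))) = 1/(3759*79/(-1 - 3424449) + (566 + 342*(-1/566))) = 1/(3759*79/(-3424450) + (566 - 171/283)) = 1/(3759*(-1/3424450)*79 + 160007/283) = 1/(-296961/3424450 + 160007/283) = 1/(547851931187/969119350) = 969119350/547851931187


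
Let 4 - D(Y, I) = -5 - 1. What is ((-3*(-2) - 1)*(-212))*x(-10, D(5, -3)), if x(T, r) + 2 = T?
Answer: 12720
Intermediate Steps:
D(Y, I) = 10 (D(Y, I) = 4 - (-5 - 1) = 4 - 1*(-6) = 4 + 6 = 10)
x(T, r) = -2 + T
((-3*(-2) - 1)*(-212))*x(-10, D(5, -3)) = ((-3*(-2) - 1)*(-212))*(-2 - 10) = ((6 - 1)*(-212))*(-12) = (5*(-212))*(-12) = -1060*(-12) = 12720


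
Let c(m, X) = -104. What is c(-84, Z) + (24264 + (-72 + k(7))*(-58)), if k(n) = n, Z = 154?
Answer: 27930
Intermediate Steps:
c(-84, Z) + (24264 + (-72 + k(7))*(-58)) = -104 + (24264 + (-72 + 7)*(-58)) = -104 + (24264 - 65*(-58)) = -104 + (24264 + 3770) = -104 + 28034 = 27930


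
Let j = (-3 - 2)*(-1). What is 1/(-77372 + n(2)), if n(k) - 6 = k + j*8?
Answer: -1/77324 ≈ -1.2933e-5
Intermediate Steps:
j = 5 (j = -5*(-1) = 5)
n(k) = 46 + k (n(k) = 6 + (k + 5*8) = 6 + (k + 40) = 6 + (40 + k) = 46 + k)
1/(-77372 + n(2)) = 1/(-77372 + (46 + 2)) = 1/(-77372 + 48) = 1/(-77324) = -1/77324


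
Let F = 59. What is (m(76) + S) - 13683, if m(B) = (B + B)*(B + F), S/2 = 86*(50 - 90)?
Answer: -43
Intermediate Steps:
S = -6880 (S = 2*(86*(50 - 90)) = 2*(86*(-40)) = 2*(-3440) = -6880)
m(B) = 2*B*(59 + B) (m(B) = (B + B)*(B + 59) = (2*B)*(59 + B) = 2*B*(59 + B))
(m(76) + S) - 13683 = (2*76*(59 + 76) - 6880) - 13683 = (2*76*135 - 6880) - 13683 = (20520 - 6880) - 13683 = 13640 - 13683 = -43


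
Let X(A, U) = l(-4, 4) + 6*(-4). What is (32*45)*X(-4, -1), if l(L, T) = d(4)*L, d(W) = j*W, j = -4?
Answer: 57600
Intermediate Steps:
d(W) = -4*W
l(L, T) = -16*L (l(L, T) = (-4*4)*L = -16*L)
X(A, U) = 40 (X(A, U) = -16*(-4) + 6*(-4) = 64 - 24 = 40)
(32*45)*X(-4, -1) = (32*45)*40 = 1440*40 = 57600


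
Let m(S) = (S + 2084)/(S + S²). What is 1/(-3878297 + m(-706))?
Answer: -248865/965172382216 ≈ -2.5784e-7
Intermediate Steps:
m(S) = (2084 + S)/(S + S²)
1/(-3878297 + m(-706)) = 1/(-3878297 + (2084 - 706)/((-706)*(1 - 706))) = 1/(-3878297 - 1/706*1378/(-705)) = 1/(-3878297 - 1/706*(-1/705)*1378) = 1/(-3878297 + 689/248865) = 1/(-965172382216/248865) = -248865/965172382216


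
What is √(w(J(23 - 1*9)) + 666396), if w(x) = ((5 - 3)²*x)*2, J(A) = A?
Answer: 2*√166627 ≈ 816.40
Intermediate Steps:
w(x) = 8*x (w(x) = (2²*x)*2 = (4*x)*2 = 8*x)
√(w(J(23 - 1*9)) + 666396) = √(8*(23 - 1*9) + 666396) = √(8*(23 - 9) + 666396) = √(8*14 + 666396) = √(112 + 666396) = √666508 = 2*√166627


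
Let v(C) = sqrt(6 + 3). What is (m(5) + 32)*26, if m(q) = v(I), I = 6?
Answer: 910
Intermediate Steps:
v(C) = 3 (v(C) = sqrt(9) = 3)
m(q) = 3
(m(5) + 32)*26 = (3 + 32)*26 = 35*26 = 910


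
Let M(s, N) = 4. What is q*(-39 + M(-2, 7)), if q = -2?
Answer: 70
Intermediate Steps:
q*(-39 + M(-2, 7)) = -2*(-39 + 4) = -2*(-35) = 70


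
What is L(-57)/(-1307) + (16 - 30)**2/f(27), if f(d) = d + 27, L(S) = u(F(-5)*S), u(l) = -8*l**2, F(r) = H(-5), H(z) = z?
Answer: 17672686/35289 ≈ 500.80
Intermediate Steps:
F(r) = -5
L(S) = -200*S**2 (L(S) = -8*25*S**2 = -200*S**2)
f(d) = 27 + d
L(-57)/(-1307) + (16 - 30)**2/f(27) = -200*(-57)**2/(-1307) + (16 - 30)**2/(27 + 27) = -200*3249*(-1/1307) + (-14)**2/54 = -649800*(-1/1307) + 196*(1/54) = 649800/1307 + 98/27 = 17672686/35289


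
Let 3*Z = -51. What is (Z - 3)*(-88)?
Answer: 1760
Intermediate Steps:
Z = -17 (Z = (1/3)*(-51) = -17)
(Z - 3)*(-88) = (-17 - 3)*(-88) = -20*(-88) = 1760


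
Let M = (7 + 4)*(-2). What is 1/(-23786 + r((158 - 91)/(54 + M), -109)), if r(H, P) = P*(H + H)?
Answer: -16/387879 ≈ -4.1250e-5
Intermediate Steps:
M = -22 (M = 11*(-2) = -22)
r(H, P) = 2*H*P (r(H, P) = P*(2*H) = 2*H*P)
1/(-23786 + r((158 - 91)/(54 + M), -109)) = 1/(-23786 + 2*((158 - 91)/(54 - 22))*(-109)) = 1/(-23786 + 2*(67/32)*(-109)) = 1/(-23786 - 7303/16) = 1/(-387879/16) = -16/387879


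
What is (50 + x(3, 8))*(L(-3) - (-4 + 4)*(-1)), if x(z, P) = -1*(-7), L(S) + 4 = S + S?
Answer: -570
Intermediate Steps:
L(S) = -4 + 2*S (L(S) = -4 + (S + S) = -4 + 2*S)
x(z, P) = 7
(50 + x(3, 8))*(L(-3) - (-4 + 4)*(-1)) = (50 + 7)*((-4 + 2*(-3)) - (-4 + 4)*(-1)) = 57*((-4 - 6) - 0*(-1)) = 57*(-10 - 1*0) = 57*(-10 + 0) = 57*(-10) = -570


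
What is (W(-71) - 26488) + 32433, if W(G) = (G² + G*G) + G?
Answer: 15956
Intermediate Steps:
W(G) = G + 2*G² (W(G) = (G² + G²) + G = 2*G² + G = G + 2*G²)
(W(-71) - 26488) + 32433 = (-71*(1 + 2*(-71)) - 26488) + 32433 = (-71*(1 - 142) - 26488) + 32433 = (-71*(-141) - 26488) + 32433 = (10011 - 26488) + 32433 = -16477 + 32433 = 15956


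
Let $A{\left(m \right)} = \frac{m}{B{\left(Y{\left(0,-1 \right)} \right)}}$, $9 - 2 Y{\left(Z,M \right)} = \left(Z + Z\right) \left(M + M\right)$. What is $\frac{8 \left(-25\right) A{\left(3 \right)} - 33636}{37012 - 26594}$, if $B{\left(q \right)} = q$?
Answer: $- \frac{50654}{15627} \approx -3.2414$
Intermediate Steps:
$Y{\left(Z,M \right)} = \frac{9}{2} - 2 M Z$ ($Y{\left(Z,M \right)} = \frac{9}{2} - \frac{\left(Z + Z\right) \left(M + M\right)}{2} = \frac{9}{2} - \frac{2 Z 2 M}{2} = \frac{9}{2} - \frac{4 M Z}{2} = \frac{9}{2} - 2 M Z$)
$A{\left(m \right)} = \frac{2 m}{9}$ ($A{\left(m \right)} = \frac{m}{\frac{9}{2} - \left(-2\right) 0} = \frac{m}{\frac{9}{2} + 0} = \frac{m}{\frac{9}{2}} = m \frac{2}{9} = \frac{2 m}{9}$)
$\frac{8 \left(-25\right) A{\left(3 \right)} - 33636}{37012 - 26594} = \frac{8 \left(-25\right) \frac{2}{9} \cdot 3 - 33636}{37012 - 26594} = \frac{\left(-200\right) \frac{2}{3} - 33636}{10418} = \left(- \frac{400}{3} - 33636\right) \frac{1}{10418} = \left(- \frac{101308}{3}\right) \frac{1}{10418} = - \frac{50654}{15627}$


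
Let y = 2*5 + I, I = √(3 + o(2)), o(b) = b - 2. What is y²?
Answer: (10 + √3)² ≈ 137.64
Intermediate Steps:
o(b) = -2 + b
I = √3 (I = √(3 + (-2 + 2)) = √(3 + 0) = √3 ≈ 1.7320)
y = 10 + √3 (y = 2*5 + √3 = 10 + √3 ≈ 11.732)
y² = (10 + √3)²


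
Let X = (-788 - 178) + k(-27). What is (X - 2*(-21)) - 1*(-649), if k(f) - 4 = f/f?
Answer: -270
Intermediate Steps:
k(f) = 5 (k(f) = 4 + f/f = 4 + 1 = 5)
X = -961 (X = (-788 - 178) + 5 = -966 + 5 = -961)
(X - 2*(-21)) - 1*(-649) = (-961 - 2*(-21)) - 1*(-649) = (-961 + 42) + 649 = -919 + 649 = -270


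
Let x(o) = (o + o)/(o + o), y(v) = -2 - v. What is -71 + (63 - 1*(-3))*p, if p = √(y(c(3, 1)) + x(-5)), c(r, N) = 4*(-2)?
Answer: -71 + 66*√7 ≈ 103.62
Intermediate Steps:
c(r, N) = -8
x(o) = 1 (x(o) = (2*o)/((2*o)) = (2*o)*(1/(2*o)) = 1)
p = √7 (p = √((-2 - 1*(-8)) + 1) = √((-2 + 8) + 1) = √(6 + 1) = √7 ≈ 2.6458)
-71 + (63 - 1*(-3))*p = -71 + (63 - 1*(-3))*√7 = -71 + (63 + 3)*√7 = -71 + 66*√7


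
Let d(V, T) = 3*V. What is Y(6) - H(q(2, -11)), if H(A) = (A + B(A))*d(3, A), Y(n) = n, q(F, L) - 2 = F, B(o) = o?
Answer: -66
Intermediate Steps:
q(F, L) = 2 + F
H(A) = 18*A (H(A) = (A + A)*(3*3) = (2*A)*9 = 18*A)
Y(6) - H(q(2, -11)) = 6 - 18*(2 + 2) = 6 - 18*4 = 6 - 1*72 = 6 - 72 = -66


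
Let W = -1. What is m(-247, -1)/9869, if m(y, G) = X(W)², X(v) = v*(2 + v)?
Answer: 1/9869 ≈ 0.00010133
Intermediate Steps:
m(y, G) = 1 (m(y, G) = (-(2 - 1))² = (-1*1)² = (-1)² = 1)
m(-247, -1)/9869 = 1/9869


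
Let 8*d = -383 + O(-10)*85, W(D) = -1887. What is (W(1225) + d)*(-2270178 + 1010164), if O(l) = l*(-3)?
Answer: 8145360503/4 ≈ 2.0363e+9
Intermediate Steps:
O(l) = -3*l
d = 2167/8 (d = (-383 - 3*(-10)*85)/8 = (-383 + 30*85)/8 = (-383 + 2550)/8 = (⅛)*2167 = 2167/8 ≈ 270.88)
(W(1225) + d)*(-2270178 + 1010164) = (-1887 + 2167/8)*(-2270178 + 1010164) = -12929/8*(-1260014) = 8145360503/4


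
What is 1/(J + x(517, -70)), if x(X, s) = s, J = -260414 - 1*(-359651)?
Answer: 1/99167 ≈ 1.0084e-5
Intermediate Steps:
J = 99237 (J = -260414 + 359651 = 99237)
1/(J + x(517, -70)) = 1/(99237 - 70) = 1/99167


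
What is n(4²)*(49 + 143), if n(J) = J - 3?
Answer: 2496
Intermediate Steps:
n(J) = -3 + J
n(4²)*(49 + 143) = (-3 + 4²)*(49 + 143) = (-3 + 16)*192 = 13*192 = 2496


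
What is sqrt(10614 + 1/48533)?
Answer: sqrt(25000768521179)/48533 ≈ 103.02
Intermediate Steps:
sqrt(10614 + 1/48533) = sqrt(515129263/48533) = sqrt(25000768521179)/48533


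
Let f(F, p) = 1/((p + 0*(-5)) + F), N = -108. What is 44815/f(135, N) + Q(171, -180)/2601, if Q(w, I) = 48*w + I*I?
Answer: 349695957/289 ≈ 1.2100e+6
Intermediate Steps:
f(F, p) = 1/(F + p) (f(F, p) = 1/((p + 0) + F) = 1/(p + F) = 1/(F + p))
Q(w, I) = I² + 48*w (Q(w, I) = 48*w + I² = I² + 48*w)
44815/f(135, N) + Q(171, -180)/2601 = 44815/(1/(135 - 108)) + ((-180)² + 48*171)/2601 = 44815/(1/27) + (32400 + 8208)*(1/2601) = 44815/(1/27) + 40608*(1/2601) = 44815*27 + 4512/289 = 1210005 + 4512/289 = 349695957/289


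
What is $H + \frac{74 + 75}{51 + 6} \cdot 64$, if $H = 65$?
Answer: $\frac{13241}{57} \approx 232.3$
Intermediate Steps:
$H + \frac{74 + 75}{51 + 6} \cdot 64 = 65 + \frac{74 + 75}{51 + 6} \cdot 64 = 65 + \frac{149}{57} \cdot 64 = 65 + \frac{9536}{57} = \frac{13241}{57}$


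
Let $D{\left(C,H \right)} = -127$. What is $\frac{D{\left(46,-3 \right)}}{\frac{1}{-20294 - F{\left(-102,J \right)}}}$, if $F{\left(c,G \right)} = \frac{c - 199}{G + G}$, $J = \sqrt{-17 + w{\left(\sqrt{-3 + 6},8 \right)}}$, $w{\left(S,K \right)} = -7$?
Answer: $2577338 + \frac{38227 i \sqrt{6}}{24} \approx 2.5773 \cdot 10^{6} + 3901.5 i$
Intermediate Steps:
$J = 2 i \sqrt{6}$ ($J = \sqrt{-17 - 7} = \sqrt{-24} = 2 i \sqrt{6} \approx 4.899 i$)
$F{\left(c,G \right)} = \frac{-199 + c}{2 G}$
$\frac{D{\left(46,-3 \right)}}{\frac{1}{-20294 - F{\left(-102,J \right)}}} = - \frac{127}{\frac{1}{-20294 - \frac{-199 - 102}{2 \cdot 2 i \sqrt{6}}}} = - \frac{127}{\frac{1}{-20294 - \frac{1}{2} \left(- \frac{i \sqrt{6}}{12}\right) \left(-301\right)}} = - \frac{127}{\frac{1}{-20294 - \frac{301 i \sqrt{6}}{24}}} = - 127 \left(-20294 - \frac{301 i \sqrt{6}}{24}\right) = 2577338 + \frac{38227 i \sqrt{6}}{24}$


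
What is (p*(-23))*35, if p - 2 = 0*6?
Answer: -1610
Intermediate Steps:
p = 2 (p = 2 + 0*6 = 2 + 0 = 2)
(p*(-23))*35 = (2*(-23))*35 = -46*35 = -1610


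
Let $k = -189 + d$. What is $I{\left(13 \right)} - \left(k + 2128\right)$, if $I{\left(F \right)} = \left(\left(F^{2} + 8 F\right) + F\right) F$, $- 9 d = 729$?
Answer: $1860$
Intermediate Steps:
$d = -81$ ($d = \left(- \frac{1}{9}\right) 729 = -81$)
$I{\left(F \right)} = F \left(F^{2} + 9 F\right)$ ($I{\left(F \right)} = \left(F^{2} + 9 F\right) F = F \left(F^{2} + 9 F\right)$)
$k = -270$ ($k = -189 - 81 = -270$)
$I{\left(13 \right)} - \left(k + 2128\right) = 13^{2} \left(9 + 13\right) - \left(-270 + 2128\right) = 169 \cdot 22 - 1858 = 3718 - 1858 = 1860$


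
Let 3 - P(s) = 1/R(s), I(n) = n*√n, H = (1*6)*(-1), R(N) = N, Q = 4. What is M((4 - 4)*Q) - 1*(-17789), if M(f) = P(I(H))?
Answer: 17792 - I*√6/36 ≈ 17792.0 - 0.068041*I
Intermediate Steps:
H = -6 (H = 6*(-1) = -6)
I(n) = n^(3/2)
P(s) = 3 - 1/s
M(f) = 3 - I*√6/36 (M(f) = 3 - 1/((-6)^(3/2)) = 3 - 1/((-6*I*√6)) = 3 - I*√6/36)
M((4 - 4)*Q) - 1*(-17789) = (3 - I*√6/36) - 1*(-17789) = (3 - I*√6/36) + 17789 = 17792 - I*√6/36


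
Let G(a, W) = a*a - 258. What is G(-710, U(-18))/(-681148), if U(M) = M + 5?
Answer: -251921/340574 ≈ -0.73970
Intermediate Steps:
U(M) = 5 + M
G(a, W) = -258 + a² (G(a, W) = a² - 258 = -258 + a²)
G(-710, U(-18))/(-681148) = (-258 + (-710)²)/(-681148) = (-258 + 504100)*(-1/681148) = 503842*(-1/681148) = -251921/340574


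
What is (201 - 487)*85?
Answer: -24310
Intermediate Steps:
(201 - 487)*85 = -286*85 = -24310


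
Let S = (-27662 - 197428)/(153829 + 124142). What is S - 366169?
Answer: -33928196063/92657 ≈ -3.6617e+5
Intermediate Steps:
S = -75030/92657 (S = -225090/277971 = -225090*1/277971 = -75030/92657 ≈ -0.80976)
S - 366169 = -75030/92657 - 366169 = -33928196063/92657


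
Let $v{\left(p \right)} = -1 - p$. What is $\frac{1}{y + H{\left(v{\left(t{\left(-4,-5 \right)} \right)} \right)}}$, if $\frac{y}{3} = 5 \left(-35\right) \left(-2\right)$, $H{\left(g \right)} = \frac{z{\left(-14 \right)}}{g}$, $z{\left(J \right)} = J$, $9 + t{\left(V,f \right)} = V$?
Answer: $\frac{6}{6293} \approx 0.00095344$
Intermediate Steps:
$t{\left(V,f \right)} = -9 + V$
$H{\left(g \right)} = - \frac{14}{g}$
$y = 1050$ ($y = 3 \cdot 5 \left(-35\right) \left(-2\right) = 3 \left(\left(-175\right) \left(-2\right)\right) = 3 \cdot 350 = 1050$)
$\frac{1}{y + H{\left(v{\left(t{\left(-4,-5 \right)} \right)} \right)}} = \frac{1}{1050 - \frac{14}{-1 - \left(-9 - 4\right)}} = \frac{1}{1050 - \frac{14}{-1 - -13}} = \frac{1}{1050 - \frac{14}{-1 + 13}} = \frac{1}{1050 - \frac{14}{12}} = \frac{1}{1050 - \frac{7}{6}} = \frac{1}{\frac{6293}{6}} = \frac{6}{6293}$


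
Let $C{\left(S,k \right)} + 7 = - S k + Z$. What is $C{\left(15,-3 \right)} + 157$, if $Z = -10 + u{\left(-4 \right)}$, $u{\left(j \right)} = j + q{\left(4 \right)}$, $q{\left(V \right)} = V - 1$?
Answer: $184$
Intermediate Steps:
$q{\left(V \right)} = -1 + V$ ($q{\left(V \right)} = V - 1 = -1 + V$)
$u{\left(j \right)} = 3 + j$ ($u{\left(j \right)} = j + \left(-1 + 4\right) = j + 3 = 3 + j$)
$Z = -11$ ($Z = -10 + \left(3 - 4\right) = -10 - 1 = -11$)
$C{\left(S,k \right)} = -18 - S k$ ($C{\left(S,k \right)} = -7 + \left(- S k - 11\right) = -7 - \left(11 + S k\right) = -18 - S k$)
$C{\left(15,-3 \right)} + 157 = \left(-18 - 15 \left(-3\right)\right) + 157 = \left(-18 + 45\right) + 157 = 27 + 157 = 184$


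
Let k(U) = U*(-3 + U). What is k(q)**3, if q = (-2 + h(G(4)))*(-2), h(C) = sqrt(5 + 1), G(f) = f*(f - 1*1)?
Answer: 72352 - 29520*sqrt(6) ≈ 43.063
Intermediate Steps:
G(f) = f*(-1 + f) (G(f) = f*(f - 1) = f*(-1 + f))
h(C) = sqrt(6)
q = 4 - 2*sqrt(6) (q = (-2 + sqrt(6))*(-2) = 4 - 2*sqrt(6) ≈ -0.89898)
k(q)**3 = ((4 - 2*sqrt(6))*(-3 + (4 - 2*sqrt(6))))**3 = ((4 - 2*sqrt(6))*(1 - 2*sqrt(6)))**3 = ((1 - 2*sqrt(6))*(4 - 2*sqrt(6)))**3 = (1 - 2*sqrt(6))**3*(4 - 2*sqrt(6))**3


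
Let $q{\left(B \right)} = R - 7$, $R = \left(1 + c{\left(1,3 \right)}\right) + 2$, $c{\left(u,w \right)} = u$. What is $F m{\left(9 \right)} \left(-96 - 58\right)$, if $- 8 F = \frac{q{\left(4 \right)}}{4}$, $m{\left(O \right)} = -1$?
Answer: $\frac{231}{16} \approx 14.438$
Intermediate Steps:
$R = 4$ ($R = \left(1 + 1\right) + 2 = 2 + 2 = 4$)
$q{\left(B \right)} = -3$ ($q{\left(B \right)} = 4 - 7 = -3$)
$F = \frac{3}{32}$ ($F = - \frac{\left(-3\right) \frac{1}{4}}{8} = \left(- \frac{1}{8}\right) \left(- \frac{3}{4}\right) = \frac{3}{32} \approx 0.09375$)
$F m{\left(9 \right)} \left(-96 - 58\right) = \frac{3}{32} \left(-1\right) \left(-96 - 58\right) = \left(- \frac{3}{32}\right) \left(-154\right) = \frac{231}{16}$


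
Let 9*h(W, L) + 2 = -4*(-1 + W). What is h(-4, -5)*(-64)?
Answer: -128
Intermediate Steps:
h(W, L) = 2/9 - 4*W/9 (h(W, L) = -2/9 + (-4*(-1 + W))/9 = -2/9 + (4 - 4*W)/9 = -2/9 + (4/9 - 4*W/9) = 2/9 - 4*W/9)
h(-4, -5)*(-64) = (2/9 - 4/9*(-4))*(-64) = (2/9 + 16/9)*(-64) = 2*(-64) = -128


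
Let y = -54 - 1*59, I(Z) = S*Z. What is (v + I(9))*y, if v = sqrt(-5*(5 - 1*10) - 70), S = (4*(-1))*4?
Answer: 16272 - 339*I*sqrt(5) ≈ 16272.0 - 758.03*I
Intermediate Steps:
S = -16 (S = -4*4 = -16)
I(Z) = -16*Z
y = -113 (y = -54 - 59 = -113)
v = 3*I*sqrt(5) (v = sqrt(-5*(5 - 10) - 70) = sqrt(-5*(-5) - 70) = sqrt(25 - 70) = sqrt(-45) = 3*I*sqrt(5) ≈ 6.7082*I)
(v + I(9))*y = (3*I*sqrt(5) - 16*9)*(-113) = (3*I*sqrt(5) - 144)*(-113) = (-144 + 3*I*sqrt(5))*(-113) = 16272 - 339*I*sqrt(5)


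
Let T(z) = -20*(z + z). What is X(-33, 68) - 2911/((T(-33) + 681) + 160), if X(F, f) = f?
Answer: 144037/2161 ≈ 66.653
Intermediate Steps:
T(z) = -40*z
X(-33, 68) - 2911/((T(-33) + 681) + 160) = 68 - 2911/((-40*(-33) + 681) + 160) = 68 - 2911/((1320 + 681) + 160) = 68 - 2911/(2001 + 160) = 68 - 2911/2161 = 144037/2161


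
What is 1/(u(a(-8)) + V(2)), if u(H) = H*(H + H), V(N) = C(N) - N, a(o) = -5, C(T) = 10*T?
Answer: 1/68 ≈ 0.014706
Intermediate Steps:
V(N) = 9*N (V(N) = 10*N - N = 9*N)
u(H) = 2*H**2 (u(H) = H*(2*H) = 2*H**2)
1/(u(a(-8)) + V(2)) = 1/(2*(-5)**2 + 9*2) = 1/(2*25 + 18) = 1/(50 + 18) = 1/68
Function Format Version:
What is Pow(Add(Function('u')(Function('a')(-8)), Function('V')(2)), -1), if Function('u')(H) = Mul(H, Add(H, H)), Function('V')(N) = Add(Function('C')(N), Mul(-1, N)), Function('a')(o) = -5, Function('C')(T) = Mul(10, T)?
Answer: Rational(1, 68) ≈ 0.014706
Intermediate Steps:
Function('V')(N) = Mul(9, N) (Function('V')(N) = Add(Mul(10, N), Mul(-1, N)) = Mul(9, N))
Function('u')(H) = Mul(2, Pow(H, 2)) (Function('u')(H) = Mul(H, Mul(2, H)) = Mul(2, Pow(H, 2)))
Pow(Add(Function('u')(Function('a')(-8)), Function('V')(2)), -1) = Pow(Add(Mul(2, Pow(-5, 2)), Mul(9, 2)), -1) = Pow(Add(Mul(2, 25), 18), -1) = Pow(Add(50, 18), -1) = Pow(68, -1) = Rational(1, 68)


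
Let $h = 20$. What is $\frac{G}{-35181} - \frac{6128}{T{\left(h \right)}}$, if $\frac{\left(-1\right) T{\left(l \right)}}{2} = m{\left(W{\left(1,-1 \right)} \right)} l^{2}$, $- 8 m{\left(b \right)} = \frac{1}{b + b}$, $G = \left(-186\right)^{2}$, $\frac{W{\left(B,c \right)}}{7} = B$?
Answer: $- \frac{83936332}{97725} \approx -858.9$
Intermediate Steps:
$W{\left(B,c \right)} = 7 B$
$G = 34596$
$m{\left(b \right)} = - \frac{1}{16 b}$ ($m{\left(b \right)} = - \frac{1}{8 \left(b + b\right)} = - \frac{1}{8 \cdot 2 b} = - \frac{\frac{1}{2} \frac{1}{b}}{8} = - \frac{1}{16 b}$)
$T{\left(l \right)} = \frac{l^{2}}{56}$ ($T{\left(l \right)} = - 2 - \frac{1}{16 \cdot 7 \cdot 1} l^{2} = - 2 - \frac{1}{16 \cdot 7} l^{2} = - 2 \left(- \frac{1}{16}\right) \frac{1}{7} l^{2} = - 2 \left(- \frac{l^{2}}{112}\right) = \frac{l^{2}}{56}$)
$\frac{G}{-35181} - \frac{6128}{T{\left(h \right)}} = \frac{34596}{-35181} - \frac{6128}{\frac{1}{56} \cdot 20^{2}} = 34596 \left(- \frac{1}{35181}\right) - \frac{6128}{\frac{1}{56} \cdot 400} = - \frac{3844}{3909} - \frac{6128}{\frac{50}{7}} = - \frac{3844}{3909} - \frac{21448}{25} = - \frac{83936332}{97725}$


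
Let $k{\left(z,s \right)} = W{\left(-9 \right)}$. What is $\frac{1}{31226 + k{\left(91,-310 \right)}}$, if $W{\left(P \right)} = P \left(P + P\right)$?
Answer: $\frac{1}{31388} \approx 3.1859 \cdot 10^{-5}$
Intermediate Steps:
$W{\left(P \right)} = 2 P^{2}$ ($W{\left(P \right)} = P 2 P = 2 P^{2}$)
$k{\left(z,s \right)} = 162$ ($k{\left(z,s \right)} = 2 \left(-9\right)^{2} = 2 \cdot 81 = 162$)
$\frac{1}{31226 + k{\left(91,-310 \right)}} = \frac{1}{31226 + 162} = \frac{1}{31388}$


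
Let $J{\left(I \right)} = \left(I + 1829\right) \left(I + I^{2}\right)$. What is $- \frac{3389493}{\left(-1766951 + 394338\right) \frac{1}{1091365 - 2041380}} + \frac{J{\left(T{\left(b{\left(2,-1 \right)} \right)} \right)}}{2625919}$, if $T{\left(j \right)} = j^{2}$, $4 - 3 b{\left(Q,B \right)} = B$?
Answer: $- \frac{560378379785257533395}{238871466870633} \approx -2.3459 \cdot 10^{6}$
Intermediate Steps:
$b{\left(Q,B \right)} = \frac{4}{3} - \frac{B}{3}$
$J{\left(I \right)} = \left(1829 + I\right) \left(I + I^{2}\right)$
$- \frac{3389493}{\left(-1766951 + 394338\right) \frac{1}{1091365 - 2041380}} + \frac{J{\left(T{\left(b{\left(2,-1 \right)} \right)} \right)}}{2625919} = - \frac{3389493}{\left(-1766951 + 394338\right) \frac{1}{1091365 - 2041380}} + \frac{\left(\frac{4}{3} - - \frac{1}{3}\right)^{2} \left(1829 + \left(\left(\frac{4}{3} - - \frac{1}{3}\right)^{2}\right)^{2} + 1830 \left(\frac{4}{3} - - \frac{1}{3}\right)^{2}\right)}{2625919} = - \frac{3389493}{\left(-1372613\right) \frac{1}{-950015}} + \left(\frac{4}{3} + \frac{1}{3}\right)^{2} \left(1829 + \left(\left(\frac{4}{3} + \frac{1}{3}\right)^{2}\right)^{2} + 1830 \left(\frac{4}{3} + \frac{1}{3}\right)^{2}\right) \frac{1}{2625919} = - \frac{3389493}{\left(-1372613\right) \left(- \frac{1}{950015}\right)} + \left(\frac{5}{3}\right)^{2} \left(1829 + \left(\left(\frac{5}{3}\right)^{2}\right)^{2} + 1830 \left(\frac{5}{3}\right)^{2}\right) \frac{1}{2625919} = - \frac{3389493}{\frac{124783}{86365}} + \frac{25 \left(1829 + \left(\frac{25}{9}\right)^{2} + 1830 \cdot \frac{25}{9}\right)}{9} \cdot \frac{1}{2625919} = \left(-3389493\right) \frac{86365}{124783} + \frac{25 \left(1829 + \frac{625}{81} + \frac{15250}{3}\right)}{9} \cdot \frac{1}{2625919} = - \frac{292733562945}{124783} + \frac{25}{9} \cdot \frac{560524}{81} \cdot \frac{1}{2625919} = - \frac{292733562945}{124783} + \frac{14013100}{729} \cdot \frac{1}{2625919} = - \frac{292733562945}{124783} + \frac{14013100}{1914294951} = - \frac{560378379785257533395}{238871466870633}$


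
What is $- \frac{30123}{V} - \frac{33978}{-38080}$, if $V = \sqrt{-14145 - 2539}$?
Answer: $\frac{2427}{2720} + \frac{30123 i \sqrt{4171}}{8342} \approx 0.89228 + 233.21 i$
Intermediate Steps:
$V = 2 i \sqrt{4171}$ ($V = \sqrt{-16684} = 2 i \sqrt{4171} \approx 129.17 i$)
$- \frac{30123}{V} - \frac{33978}{-38080} = - \frac{30123}{2 i \sqrt{4171}} - \frac{33978}{-38080} = - 30123 \left(- \frac{i \sqrt{4171}}{8342}\right) - - \frac{2427}{2720} = \frac{30123 i \sqrt{4171}}{8342} + \frac{2427}{2720} = \frac{2427}{2720} + \frac{30123 i \sqrt{4171}}{8342}$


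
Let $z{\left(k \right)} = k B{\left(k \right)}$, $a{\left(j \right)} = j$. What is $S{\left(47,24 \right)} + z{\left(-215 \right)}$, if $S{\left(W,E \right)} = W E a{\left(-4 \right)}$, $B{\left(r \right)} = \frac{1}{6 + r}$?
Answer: $- \frac{942793}{209} \approx -4511.0$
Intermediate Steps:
$S{\left(W,E \right)} = - 4 E W$ ($S{\left(W,E \right)} = W E \left(-4\right) = E W \left(-4\right) = - 4 E W$)
$z{\left(k \right)} = \frac{k}{6 + k}$
$S{\left(47,24 \right)} + z{\left(-215 \right)} = \left(-4\right) 24 \cdot 47 - \frac{215}{6 - 215} = -4512 - \frac{215}{-209} = -4512 - - \frac{215}{209} = -4512 + \frac{215}{209} = - \frac{942793}{209}$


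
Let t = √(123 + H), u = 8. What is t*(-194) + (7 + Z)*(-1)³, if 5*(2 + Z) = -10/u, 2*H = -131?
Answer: -19/4 - 97*√230 ≈ -1475.8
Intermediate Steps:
H = -131/2 (H = (½)*(-131) = -131/2 ≈ -65.500)
Z = -9/4 (Z = -2 + (-10/8)/5 = -2 + (-10*⅛)/5 = -2 + (⅕)*(-5/4) = -2 - ¼ = -9/4 ≈ -2.2500)
t = √230/2 (t = √(123 - 131/2) = √(115/2) = √230/2 ≈ 7.5829)
t*(-194) + (7 + Z)*(-1)³ = (√230/2)*(-194) + (7 - 9/4)*(-1)³ = -97*√230 + (19/4)*(-1) = -97*√230 - 19/4 = -19/4 - 97*√230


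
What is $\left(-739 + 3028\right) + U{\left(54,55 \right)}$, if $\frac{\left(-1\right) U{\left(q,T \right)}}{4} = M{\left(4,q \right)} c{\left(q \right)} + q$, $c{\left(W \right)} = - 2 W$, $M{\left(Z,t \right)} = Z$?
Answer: $3801$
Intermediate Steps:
$U{\left(q,T \right)} = 28 q$ ($U{\left(q,T \right)} = - 4 \left(4 \left(- 2 q\right) + q\right) = - 4 \left(- 8 q + q\right) = - 4 \left(- 7 q\right) = 28 q$)
$\left(-739 + 3028\right) + U{\left(54,55 \right)} = \left(-739 + 3028\right) + 28 \cdot 54 = 2289 + 1512 = 3801$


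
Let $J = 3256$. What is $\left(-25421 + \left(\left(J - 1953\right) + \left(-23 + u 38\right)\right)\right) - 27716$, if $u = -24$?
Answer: $-52769$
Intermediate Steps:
$\left(-25421 + \left(\left(J - 1953\right) + \left(-23 + u 38\right)\right)\right) - 27716 = \left(-25421 + \left(\left(3256 - 1953\right) - 935\right)\right) - 27716 = \left(-25421 + \left(1303 - 935\right)\right) - 27716 = \left(-25421 + 368\right) - 27716 = -25053 - 27716 = -52769$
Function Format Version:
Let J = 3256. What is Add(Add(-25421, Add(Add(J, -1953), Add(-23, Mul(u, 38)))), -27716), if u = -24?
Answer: -52769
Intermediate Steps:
Add(Add(-25421, Add(Add(J, -1953), Add(-23, Mul(u, 38)))), -27716) = Add(Add(-25421, Add(Add(3256, -1953), Add(-23, Mul(-24, 38)))), -27716) = Add(Add(-25421, Add(1303, Add(-23, -912))), -27716) = Add(Add(-25421, Add(1303, -935)), -27716) = Add(Add(-25421, 368), -27716) = Add(-25053, -27716) = -52769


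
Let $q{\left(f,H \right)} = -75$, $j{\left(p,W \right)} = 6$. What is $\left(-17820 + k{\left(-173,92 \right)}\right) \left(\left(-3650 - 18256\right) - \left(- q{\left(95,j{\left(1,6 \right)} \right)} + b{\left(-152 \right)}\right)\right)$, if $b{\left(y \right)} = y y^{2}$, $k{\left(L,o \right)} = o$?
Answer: $-61867653056$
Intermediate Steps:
$b{\left(y \right)} = y^{3}$
$\left(-17820 + k{\left(-173,92 \right)}\right) \left(\left(-3650 - 18256\right) - \left(- q{\left(95,j{\left(1,6 \right)} \right)} + b{\left(-152 \right)}\right)\right) = \left(-17820 + 92\right) \left(\left(-3650 - 18256\right) - -3511733\right) = - 17728 \left(\left(-3650 - 18256\right) - -3511733\right) = - 17728 \left(-21906 + \left(-75 + 3511808\right)\right) = - 17728 \left(-21906 + 3511733\right) = \left(-17728\right) 3489827 = -61867653056$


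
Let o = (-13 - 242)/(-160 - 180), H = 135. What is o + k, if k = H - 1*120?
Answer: 63/4 ≈ 15.750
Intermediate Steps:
o = ¾ (o = -255/(-340) = -255*(-1/340) = ¾ ≈ 0.75000)
k = 15 (k = 135 - 1*120 = 135 - 120 = 15)
o + k = ¾ + 15 = 63/4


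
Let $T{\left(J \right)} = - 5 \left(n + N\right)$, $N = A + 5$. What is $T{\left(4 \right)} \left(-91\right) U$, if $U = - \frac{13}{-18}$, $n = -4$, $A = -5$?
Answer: $- \frac{11830}{9} \approx -1314.4$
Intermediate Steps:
$N = 0$ ($N = -5 + 5 = 0$)
$U = \frac{13}{18}$ ($U = \left(-13\right) \left(- \frac{1}{18}\right) = \frac{13}{18} \approx 0.72222$)
$T{\left(J \right)} = 20$ ($T{\left(J \right)} = - 5 \left(-4 + 0\right) = \left(-5\right) \left(-4\right) = 20$)
$T{\left(4 \right)} \left(-91\right) U = 20 \left(-91\right) \frac{13}{18} = \left(-1820\right) \frac{13}{18} = - \frac{11830}{9}$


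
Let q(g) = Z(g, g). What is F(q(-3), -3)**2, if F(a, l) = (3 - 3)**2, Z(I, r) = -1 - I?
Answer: 0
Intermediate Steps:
q(g) = -1 - g
F(a, l) = 0 (F(a, l) = 0**2 = 0)
F(q(-3), -3)**2 = 0**2 = 0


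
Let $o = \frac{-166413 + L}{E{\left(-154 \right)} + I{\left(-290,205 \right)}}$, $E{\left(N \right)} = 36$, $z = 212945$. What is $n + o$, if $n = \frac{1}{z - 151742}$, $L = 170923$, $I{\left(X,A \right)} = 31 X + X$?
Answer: $- \frac{138008143}{282880266} \approx -0.48787$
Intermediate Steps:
$I{\left(X,A \right)} = 32 X$
$o = - \frac{2255}{4622}$ ($o = \frac{-166413 + 170923}{36 + 32 \left(-290\right)} = \frac{4510}{36 - 9280} = \frac{4510}{-9244} = 4510 \left(- \frac{1}{9244}\right) = - \frac{2255}{4622} \approx -0.48788$)
$n = \frac{1}{61203}$ ($n = \frac{1}{212945 - 151742} = \frac{1}{61203} \approx 1.6339 \cdot 10^{-5}$)
$n + o = \frac{1}{61203} - \frac{2255}{4622} = - \frac{138008143}{282880266}$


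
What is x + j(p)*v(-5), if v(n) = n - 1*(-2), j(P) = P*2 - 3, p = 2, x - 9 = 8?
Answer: 14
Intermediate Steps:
x = 17 (x = 9 + 8 = 17)
j(P) = -3 + 2*P (j(P) = 2*P - 3 = -3 + 2*P)
v(n) = 2 + n (v(n) = n + 2 = 2 + n)
x + j(p)*v(-5) = 17 + (-3 + 2*2)*(2 - 5) = 17 + (-3 + 4)*(-3) = 17 + 1*(-3) = 17 - 3 = 14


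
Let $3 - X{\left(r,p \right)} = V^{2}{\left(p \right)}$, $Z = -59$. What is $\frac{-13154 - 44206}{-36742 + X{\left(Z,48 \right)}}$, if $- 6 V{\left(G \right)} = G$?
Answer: $\frac{57360}{36803} \approx 1.5586$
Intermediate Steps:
$V{\left(G \right)} = - \frac{G}{6}$
$X{\left(r,p \right)} = 3 - \frac{p^{2}}{36}$ ($X{\left(r,p \right)} = 3 - \left(- \frac{p}{6}\right)^{2} = 3 - \frac{p^{2}}{36}$)
$\frac{-13154 - 44206}{-36742 + X{\left(Z,48 \right)}} = \frac{-13154 - 44206}{-36742 + \left(3 - \frac{48^{2}}{36}\right)} = - \frac{57360}{-36742 + \left(3 - 64\right)} = - \frac{57360}{-36742 - 61} = - \frac{57360}{-36803} = \left(-57360\right) \left(- \frac{1}{36803}\right) = \frac{57360}{36803}$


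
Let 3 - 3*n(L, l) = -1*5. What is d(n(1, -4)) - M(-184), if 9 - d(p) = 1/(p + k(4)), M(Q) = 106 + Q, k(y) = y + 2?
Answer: 2259/26 ≈ 86.885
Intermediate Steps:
k(y) = 2 + y
n(L, l) = 8/3 (n(L, l) = 1 - (-1)*5/3 = 1 - 1/3*(-5) = 1 + 5/3 = 8/3)
d(p) = 9 - 1/(6 + p) (d(p) = 9 - 1/(p + (2 + 4)) = 9 - 1/(p + 6) = 9 - 1/(6 + p))
d(n(1, -4)) - M(-184) = (53 + 9*(8/3))/(6 + 8/3) - (106 - 184) = (53 + 24)/(26/3) - 1*(-78) = (3/26)*77 + 78 = 231/26 + 78 = 2259/26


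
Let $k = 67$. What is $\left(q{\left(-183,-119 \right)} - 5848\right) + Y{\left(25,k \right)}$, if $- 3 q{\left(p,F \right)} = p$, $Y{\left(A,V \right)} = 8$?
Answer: $-5779$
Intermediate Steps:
$q{\left(p,F \right)} = - \frac{p}{3}$
$\left(q{\left(-183,-119 \right)} - 5848\right) + Y{\left(25,k \right)} = \left(\left(- \frac{1}{3}\right) \left(-183\right) - 5848\right) + 8 = \left(61 - 5848\right) + 8 = -5787 + 8 = -5779$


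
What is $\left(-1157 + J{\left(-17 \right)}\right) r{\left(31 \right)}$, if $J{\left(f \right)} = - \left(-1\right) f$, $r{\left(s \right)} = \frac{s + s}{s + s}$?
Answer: $-1174$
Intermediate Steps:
$r{\left(s \right)} = 1$ ($r{\left(s \right)} = \frac{2 s}{2 s} = 2 s \frac{1}{2 s} = 1$)
$J{\left(f \right)} = f$
$\left(-1157 + J{\left(-17 \right)}\right) r{\left(31 \right)} = \left(-1157 - 17\right) 1 = \left(-1174\right) 1 = -1174$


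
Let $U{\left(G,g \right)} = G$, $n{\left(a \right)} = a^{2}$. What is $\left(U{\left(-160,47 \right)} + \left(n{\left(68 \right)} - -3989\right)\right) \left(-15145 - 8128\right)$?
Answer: $-196726669$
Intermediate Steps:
$\left(U{\left(-160,47 \right)} + \left(n{\left(68 \right)} - -3989\right)\right) \left(-15145 - 8128\right) = \left(-160 - \left(-3989 - 68^{2}\right)\right) \left(-15145 - 8128\right) = \left(-160 + \left(4624 + 3989\right)\right) \left(-23273\right) = \left(-160 + 8613\right) \left(-23273\right) = 8453 \left(-23273\right) = -196726669$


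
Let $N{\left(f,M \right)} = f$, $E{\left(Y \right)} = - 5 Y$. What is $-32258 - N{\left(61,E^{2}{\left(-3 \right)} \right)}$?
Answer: $-32319$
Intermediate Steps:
$-32258 - N{\left(61,E^{2}{\left(-3 \right)} \right)} = -32258 - 61 = -32319$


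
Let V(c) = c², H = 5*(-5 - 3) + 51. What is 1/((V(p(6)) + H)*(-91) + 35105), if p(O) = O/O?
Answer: 1/34013 ≈ 2.9401e-5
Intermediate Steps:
p(O) = 1
H = 11 (H = 5*(-8) + 51 = -40 + 51 = 11)
1/((V(p(6)) + H)*(-91) + 35105) = 1/((1² + 11)*(-91) + 35105) = 1/((1 + 11)*(-91) + 35105) = 1/(12*(-91) + 35105) = 1/(-1092 + 35105) = 1/34013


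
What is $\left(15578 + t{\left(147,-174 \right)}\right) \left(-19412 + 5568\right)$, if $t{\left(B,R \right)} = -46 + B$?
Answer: $-217060076$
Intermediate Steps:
$\left(15578 + t{\left(147,-174 \right)}\right) \left(-19412 + 5568\right) = \left(15578 + \left(-46 + 147\right)\right) \left(-19412 + 5568\right) = \left(15578 + 101\right) \left(-13844\right) = 15679 \left(-13844\right) = -217060076$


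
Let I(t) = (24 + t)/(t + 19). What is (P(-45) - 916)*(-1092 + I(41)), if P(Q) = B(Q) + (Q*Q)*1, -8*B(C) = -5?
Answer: -38736269/32 ≈ -1.2105e+6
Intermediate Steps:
I(t) = (24 + t)/(19 + t)
B(C) = 5/8 (B(C) = -1/8*(-5) = 5/8)
P(Q) = 5/8 + Q**2 (P(Q) = 5/8 + (Q*Q)*1 = 5/8 + Q**2*1 = 5/8 + Q**2)
(P(-45) - 916)*(-1092 + I(41)) = ((5/8 + (-45)**2) - 916)*(-1092 + (24 + 41)/(19 + 41)) = ((5/8 + 2025) - 916)*(-1092 + 65/60) = (16205/8 - 916)*(-1092 + (1/60)*65) = 8877*(-1092 + 13/12)/8 = (8877/8)*(-13091/12) = -38736269/32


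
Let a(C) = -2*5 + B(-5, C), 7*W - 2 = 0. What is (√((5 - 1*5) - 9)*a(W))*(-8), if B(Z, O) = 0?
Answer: 240*I ≈ 240.0*I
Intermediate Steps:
W = 2/7 (W = 2/7 + (⅐)*0 = 2/7 + 0 = 2/7 ≈ 0.28571)
a(C) = -10 (a(C) = -2*5 + 0 = -10 + 0 = -10)
(√((5 - 1*5) - 9)*a(W))*(-8) = (√((5 - 1*5) - 9)*(-10))*(-8) = (√((5 - 5) - 9)*(-10))*(-8) = (√(0 - 9)*(-10))*(-8) = (√(-9)*(-10))*(-8) = ((3*I)*(-10))*(-8) = -30*I*(-8) = 240*I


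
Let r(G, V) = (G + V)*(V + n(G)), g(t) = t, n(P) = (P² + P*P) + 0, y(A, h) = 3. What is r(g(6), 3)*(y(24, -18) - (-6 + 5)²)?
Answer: 1350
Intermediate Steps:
n(P) = 2*P² (n(P) = (P² + P²) + 0 = 2*P² + 0 = 2*P²)
r(G, V) = (G + V)*(V + 2*G²)
r(g(6), 3)*(y(24, -18) - (-6 + 5)²) = (3² + 2*6³ + 6*3 + 2*3*6²)*(3 - (-6 + 5)²) = (9 + 2*216 + 18 + 2*3*36)*(3 - 1*(-1)²) = (9 + 432 + 18 + 216)*(3 - 1*1) = 675*(3 - 1) = 675*2 = 1350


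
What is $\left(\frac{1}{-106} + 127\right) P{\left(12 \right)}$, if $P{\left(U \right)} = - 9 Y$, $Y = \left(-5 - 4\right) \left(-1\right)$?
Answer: $- \frac{1090341}{106} \approx -10286.0$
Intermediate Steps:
$Y = 9$ ($Y = \left(-9\right) \left(-1\right) = 9$)
$P{\left(U \right)} = -81$ ($P{\left(U \right)} = \left(-9\right) 9 = -81$)
$\left(\frac{1}{-106} + 127\right) P{\left(12 \right)} = \left(\frac{1}{-106} + 127\right) \left(-81\right) = \left(- \frac{1}{106} + 127\right) \left(-81\right) = \frac{13461}{106} \left(-81\right) = - \frac{1090341}{106}$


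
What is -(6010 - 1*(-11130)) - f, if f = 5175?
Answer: -22315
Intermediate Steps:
-(6010 - 1*(-11130)) - f = -(6010 - 1*(-11130)) - 1*5175 = -(6010 + 11130) - 5175 = -1*17140 - 5175 = -17140 - 5175 = -22315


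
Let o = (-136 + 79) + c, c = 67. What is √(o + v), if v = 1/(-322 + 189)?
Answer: √176757/133 ≈ 3.1611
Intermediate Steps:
v = -1/133 (v = 1/(-133) = -1/133 ≈ -0.0075188)
o = 10 (o = (-136 + 79) + 67 = -57 + 67 = 10)
√(o + v) = √(10 - 1/133) = √(1329/133) = √176757/133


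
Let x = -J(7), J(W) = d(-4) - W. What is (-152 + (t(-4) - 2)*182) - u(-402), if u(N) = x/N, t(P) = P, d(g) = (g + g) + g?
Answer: -500069/402 ≈ -1244.0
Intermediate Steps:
d(g) = 3*g (d(g) = 2*g + g = 3*g)
J(W) = -12 - W (J(W) = 3*(-4) - W = -12 - W)
x = 19 (x = -(-12 - 1*7) = -(-12 - 7) = -1*(-19) = 19)
u(N) = 19/N
(-152 + (t(-4) - 2)*182) - u(-402) = (-152 + (-4 - 2)*182) - 19/(-402) = (-152 - 6*182) - 19*(-1)/402 = (-152 - 1092) - 1*(-19/402) = -1244 + 19/402 = -500069/402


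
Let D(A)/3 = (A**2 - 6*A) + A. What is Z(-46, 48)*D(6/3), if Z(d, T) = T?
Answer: -864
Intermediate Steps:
D(A) = -15*A + 3*A**2 (D(A) = 3*((A**2 - 6*A) + A) = 3*(A**2 - 5*A) = -15*A + 3*A**2)
Z(-46, 48)*D(6/3) = 48*(3*(6/3)*(-5 + 6/3)) = 48*(3*(6*(1/3))*(-5 + 6*(1/3))) = 48*(3*2*(-5 + 2)) = 48*(3*2*(-3)) = 48*(-18) = -864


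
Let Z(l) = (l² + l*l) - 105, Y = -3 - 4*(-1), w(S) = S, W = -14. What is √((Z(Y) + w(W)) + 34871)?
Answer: √34754 ≈ 186.42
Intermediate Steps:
Y = 1 (Y = -3 + 4 = 1)
Z(l) = -105 + 2*l² (Z(l) = (l² + l²) - 105 = 2*l² - 105 = -105 + 2*l²)
√((Z(Y) + w(W)) + 34871) = √(((-105 + 2*1²) - 14) + 34871) = √(((-105 + 2*1) - 14) + 34871) = √(((-105 + 2) - 14) + 34871) = √((-103 - 14) + 34871) = √(-117 + 34871) = √34754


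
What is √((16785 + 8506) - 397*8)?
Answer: √22115 ≈ 148.71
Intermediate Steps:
√((16785 + 8506) - 397*8) = √(25291 - 3176) = √22115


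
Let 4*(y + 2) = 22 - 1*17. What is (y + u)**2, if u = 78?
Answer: 95481/16 ≈ 5967.6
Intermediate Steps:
y = -3/4 (y = -2 + (22 - 1*17)/4 = -2 + (22 - 17)/4 = -2 + (1/4)*5 = -2 + 5/4 = -3/4 ≈ -0.75000)
(y + u)**2 = (-3/4 + 78)**2 = (309/4)**2 = 95481/16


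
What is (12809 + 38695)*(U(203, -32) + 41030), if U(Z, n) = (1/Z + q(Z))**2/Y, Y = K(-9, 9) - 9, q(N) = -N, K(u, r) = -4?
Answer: 36021487780896/18473 ≈ 1.9500e+9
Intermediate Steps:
Y = -13 (Y = -4 - 9 = -13)
U(Z, n) = -(1/Z - Z)**2/13 (U(Z, n) = (1/Z - Z)**2/(-13) = (1/Z - Z)**2*(-1/13) = -(1/Z - Z)**2/13)
(12809 + 38695)*(U(203, -32) + 41030) = (12809 + 38695)*(-1/13*(-1 + 203**2)**2/203**2 + 41030) = 51504*(-1/13*1/41209*(-1 + 41209)**2 + 41030) = 51504*(-1/13*1/41209*41208**2 + 41030) = 51504*(-1/13*1/41209*1698099264 + 41030) = 51504*(-1698099264/535717 + 41030) = 51504*(20282369246/535717) = 36021487780896/18473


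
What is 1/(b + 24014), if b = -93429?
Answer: -1/69415 ≈ -1.4406e-5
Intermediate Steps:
1/(b + 24014) = 1/(-93429 + 24014) = 1/(-69415) = -1/69415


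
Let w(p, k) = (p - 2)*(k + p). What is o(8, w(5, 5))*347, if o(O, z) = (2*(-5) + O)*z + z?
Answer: -10410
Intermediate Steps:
w(p, k) = (-2 + p)*(k + p)
o(O, z) = z + z*(-10 + O) (o(O, z) = (-10 + O)*z + z = z*(-10 + O) + z = z + z*(-10 + O))
o(8, w(5, 5))*347 = ((5² - 2*5 - 2*5 + 5*5)*(-9 + 8))*347 = ((25 - 10 - 10 + 25)*(-1))*347 = (30*(-1))*347 = -30*347 = -10410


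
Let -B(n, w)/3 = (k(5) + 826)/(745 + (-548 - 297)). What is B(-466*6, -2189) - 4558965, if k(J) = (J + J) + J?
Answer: -455893977/100 ≈ -4.5589e+6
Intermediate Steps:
k(J) = 3*J (k(J) = 2*J + J = 3*J)
B(n, w) = 2523/100 (B(n, w) = -3*(3*5 + 826)/(745 + (-548 - 297)) = -3*(15 + 826)/(745 - 845) = -2523/(-100) = -2523*(-1)/100 = -3*(-841/100) = 2523/100)
B(-466*6, -2189) - 4558965 = 2523/100 - 4558965 = -455893977/100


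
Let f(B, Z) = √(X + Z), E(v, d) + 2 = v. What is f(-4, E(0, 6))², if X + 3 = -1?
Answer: -6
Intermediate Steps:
X = -4 (X = -3 - 1 = -4)
E(v, d) = -2 + v
f(B, Z) = √(-4 + Z)
f(-4, E(0, 6))² = (√(-4 + (-2 + 0)))² = (√(-4 - 2))² = (√(-6))² = (I*√6)² = -6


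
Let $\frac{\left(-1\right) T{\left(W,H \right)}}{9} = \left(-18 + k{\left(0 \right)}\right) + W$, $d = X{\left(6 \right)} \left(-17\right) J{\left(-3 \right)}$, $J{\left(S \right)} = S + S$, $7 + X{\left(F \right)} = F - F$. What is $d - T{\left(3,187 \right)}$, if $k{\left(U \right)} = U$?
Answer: $-849$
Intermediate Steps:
$X{\left(F \right)} = -7$ ($X{\left(F \right)} = -7 + \left(F - F\right) = -7 + 0 = -7$)
$J{\left(S \right)} = 2 S$
$d = -714$ ($d = \left(-7\right) \left(-17\right) 2 \left(-3\right) = 119 \left(-6\right) = -714$)
$T{\left(W,H \right)} = 162 - 9 W$ ($T{\left(W,H \right)} = - 9 \left(\left(-18 + 0\right) + W\right) = - 9 \left(-18 + W\right) = 162 - 9 W$)
$d - T{\left(3,187 \right)} = -714 - \left(162 - 27\right) = -714 - 135 = -849$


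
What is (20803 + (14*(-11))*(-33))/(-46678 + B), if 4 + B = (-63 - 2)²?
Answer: -25885/42457 ≈ -0.60968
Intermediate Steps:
B = 4221 (B = -4 + (-63 - 2)² = -4 + (-65)² = -4 + 4225 = 4221)
(20803 + (14*(-11))*(-33))/(-46678 + B) = (20803 + (14*(-11))*(-33))/(-46678 + 4221) = (20803 - 154*(-33))/(-42457) = (20803 + 5082)*(-1/42457) = 25885*(-1/42457) = -25885/42457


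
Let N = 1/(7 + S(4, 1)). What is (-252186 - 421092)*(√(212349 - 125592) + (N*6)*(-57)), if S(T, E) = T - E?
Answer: 115130538/5 - 7406058*√717 ≈ -1.7528e+8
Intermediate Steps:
N = ⅒ (N = 1/(7 + (4 - 1*1)) = 1/(7 + (4 - 1)) = 1/(7 + 3) = 1/10 = ⅒ ≈ 0.10000)
(-252186 - 421092)*(√(212349 - 125592) + (N*6)*(-57)) = (-252186 - 421092)*(√(212349 - 125592) + ((⅒)*6)*(-57)) = -673278*(√86757 + (⅗)*(-57)) = -673278*(11*√717 - 171/5) = -673278*(-171/5 + 11*√717) = 115130538/5 - 7406058*√717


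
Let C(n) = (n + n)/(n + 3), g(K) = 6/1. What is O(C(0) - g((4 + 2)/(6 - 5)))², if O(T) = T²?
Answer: 1296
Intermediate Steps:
g(K) = 6 (g(K) = 6*1 = 6)
C(n) = 2*n/(3 + n) (C(n) = (2*n)/(3 + n) = 2*n/(3 + n))
O(C(0) - g((4 + 2)/(6 - 5)))² = ((2*0/(3 + 0) - 1*6)²)² = ((2*0/3 - 6)²)² = ((2*0*(⅓) - 6)²)² = ((0 - 6)²)² = ((-6)²)² = 36² = 1296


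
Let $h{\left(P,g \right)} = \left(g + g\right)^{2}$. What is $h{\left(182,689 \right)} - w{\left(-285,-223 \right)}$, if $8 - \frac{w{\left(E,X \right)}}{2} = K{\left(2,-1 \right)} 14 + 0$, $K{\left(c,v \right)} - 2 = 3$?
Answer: $1899008$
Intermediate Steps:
$K{\left(c,v \right)} = 5$ ($K{\left(c,v \right)} = 2 + 3 = 5$)
$w{\left(E,X \right)} = -124$ ($w{\left(E,X \right)} = 16 - 2 \left(5 \cdot 14 + 0\right) = 16 - 2 \left(70 + 0\right) = 16 - 140 = -124$)
$h{\left(P,g \right)} = 4 g^{2}$ ($h{\left(P,g \right)} = \left(2 g\right)^{2} = 4 g^{2}$)
$h{\left(182,689 \right)} - w{\left(-285,-223 \right)} = 4 \cdot 689^{2} - -124 = 4 \cdot 474721 + 124 = 1898884 + 124 = 1899008$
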